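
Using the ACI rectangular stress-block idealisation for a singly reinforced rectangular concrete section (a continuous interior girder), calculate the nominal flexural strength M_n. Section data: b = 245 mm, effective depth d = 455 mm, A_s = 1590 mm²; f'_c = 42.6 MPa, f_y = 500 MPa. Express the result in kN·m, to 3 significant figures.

M_n ≈ 326 kN·m

T = A_s f_y = 1590 × 500 = 795000 N = 795 kN.
From C = T: a = T/(0.85 f'_c b) = 795000/(0.85 × 42.6 × 245) = 89.61 mm.
M_n = T(d − a/2) = 795 kN × (455 − 44.805) mm = 326.11 kN·m.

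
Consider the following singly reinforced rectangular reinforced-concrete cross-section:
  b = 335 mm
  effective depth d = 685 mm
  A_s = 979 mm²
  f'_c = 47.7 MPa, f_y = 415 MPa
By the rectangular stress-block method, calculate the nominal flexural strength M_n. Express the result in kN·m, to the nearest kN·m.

T = A_s f_y = 979 × 415 = 406285 N = 406.285 kN.
From C = T: a = T/(0.85 f'_c b) = 406285/(0.85 × 47.7 × 335) = 29.91 mm.
M_n = T(d − a/2) = 406.285 kN × (685 − 14.955) mm = 272.23 kN·m.

M_n ≈ 272 kN·m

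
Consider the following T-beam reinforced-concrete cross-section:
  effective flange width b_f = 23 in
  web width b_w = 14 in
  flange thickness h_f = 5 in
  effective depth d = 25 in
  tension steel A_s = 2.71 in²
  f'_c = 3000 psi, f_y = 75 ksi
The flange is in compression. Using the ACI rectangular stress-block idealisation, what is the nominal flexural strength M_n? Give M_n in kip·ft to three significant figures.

Tension: T = A_s f_y = 2.71 × 75 = 203.25 kips.
Try a within the flange: a = T/(0.85 f'_c b_f) = 203.25/(0.85 × 3 × 23) = 3.465 in.
Since a = 3.465 ≤ h_f = 5 in, the stress block lies entirely in the flange; analyse as a rectangular beam of width b_f.
M_n = T(d − a/2) = 203.25 × (25 − 1.7325) = 4729.1 kip·in.
M_n = 4729.1/12 = 394.09 kip·ft.

M_n ≈ 394 kip·ft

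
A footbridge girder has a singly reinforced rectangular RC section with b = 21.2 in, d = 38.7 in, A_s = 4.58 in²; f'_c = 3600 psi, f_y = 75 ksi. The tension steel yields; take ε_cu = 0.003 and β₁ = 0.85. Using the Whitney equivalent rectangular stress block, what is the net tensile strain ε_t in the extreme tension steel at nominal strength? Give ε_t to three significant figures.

a = A_s f_y/(0.85 f'_c b) = 5.295 in.
β₁ = 0.85, so c = a/β₁ = 5.295/0.85 = 6.229 in.
From the linear strain diagram with ε_cu = 0.003: ε_t = 0.003 (d − c)/c = 0.003 × (38.7 − 6.229)/6.229 = 0.0156.
Since ε_t ≥ 0.005, the section is tension-controlled.

ε_t ≈ 0.0156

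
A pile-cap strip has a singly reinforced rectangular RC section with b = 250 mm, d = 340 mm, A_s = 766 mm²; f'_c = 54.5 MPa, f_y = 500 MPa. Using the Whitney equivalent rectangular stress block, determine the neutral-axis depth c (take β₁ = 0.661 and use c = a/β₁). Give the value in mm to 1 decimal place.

T = A_s f_y = 766 × 500 = 383000 N = 383 kN.
Setting C = 0.85 f'_c a b equal to T: a = 383000/(0.85 × 54.5 × 250) = 33.071 mm.
With β₁ = 0.661, c = a/β₁ = 33.071/0.661 = 50.0 mm.

c ≈ 50.0 mm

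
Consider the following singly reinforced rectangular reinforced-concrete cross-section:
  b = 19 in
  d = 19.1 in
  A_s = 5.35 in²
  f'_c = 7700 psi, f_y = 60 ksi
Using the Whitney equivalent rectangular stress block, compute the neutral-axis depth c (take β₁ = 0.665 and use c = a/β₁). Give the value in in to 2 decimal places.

T = A_s f_y = 5.35 × 60 = 321 kips.
a = T/(0.85 f'_c b) = 321/(0.85 × 7.7 × 19) = 2.5813 in.
With β₁ = 0.665, c = a/β₁ = 2.5813/0.665 = 3.88 in.

c ≈ 3.88 in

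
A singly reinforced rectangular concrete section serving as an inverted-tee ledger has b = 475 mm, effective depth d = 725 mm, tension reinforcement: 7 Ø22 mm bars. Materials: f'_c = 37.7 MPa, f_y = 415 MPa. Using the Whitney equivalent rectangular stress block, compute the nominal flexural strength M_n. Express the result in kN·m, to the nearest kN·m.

M_n ≈ 760 kN·m

A_s = 7 × 380 = 2660 mm².
T = A_s f_y = 2660 × 415 = 1103900 N = 1103.9 kN.
From C = T: a = T/(0.85 f'_c b) = 1103900/(0.85 × 37.7 × 475) = 72.52 mm.
M_n = T(d − a/2) = 1103.9 kN × (725 − 36.26) mm = 760.30 kN·m.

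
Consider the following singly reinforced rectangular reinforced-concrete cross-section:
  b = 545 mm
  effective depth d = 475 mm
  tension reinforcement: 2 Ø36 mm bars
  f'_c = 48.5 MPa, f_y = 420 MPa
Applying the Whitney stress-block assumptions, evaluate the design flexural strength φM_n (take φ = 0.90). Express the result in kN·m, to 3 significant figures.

φM_n ≈ 351 kN·m

A_s = 2 × 1018 = 2036 mm².
T = A_s f_y = 2036 × 420 = 855120 N = 855.12 kN.
From C = T: a = T/(0.85 f'_c b) = 855120/(0.85 × 48.5 × 545) = 38.06 mm.
M_n = T(d − a/2) = 855.12 kN × (475 − 19.03) mm = 389.91 kN·m.
φM_n = 0.90 × 389.91 = 350.92 kN·m.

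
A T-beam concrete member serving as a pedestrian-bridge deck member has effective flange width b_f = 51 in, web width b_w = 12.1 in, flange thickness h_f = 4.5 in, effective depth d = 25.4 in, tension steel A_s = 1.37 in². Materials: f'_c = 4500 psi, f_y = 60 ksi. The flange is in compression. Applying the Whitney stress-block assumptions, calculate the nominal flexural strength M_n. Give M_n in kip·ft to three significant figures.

Tension: T = A_s f_y = 1.37 × 60 = 82.2 kips.
Try a within the flange: a = T/(0.85 f'_c b_f) = 82.2/(0.85 × 4.5 × 51) = 0.421 in.
Since a = 0.421 ≤ h_f = 4.5 in, the stress block lies entirely in the flange; analyse as a rectangular beam of width b_f.
M_n = T(d − a/2) = 82.2 × (25.4 − 0.2105) = 2070.6 kip·in.
M_n = 2070.6/12 = 172.55 kip·ft.

M_n ≈ 173 kip·ft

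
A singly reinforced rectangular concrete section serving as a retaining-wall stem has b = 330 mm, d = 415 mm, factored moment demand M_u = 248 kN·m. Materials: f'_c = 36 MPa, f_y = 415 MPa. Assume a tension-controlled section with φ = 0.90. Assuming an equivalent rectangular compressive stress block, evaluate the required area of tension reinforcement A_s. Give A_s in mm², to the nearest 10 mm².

A_s ≈ 1750 mm²

M_n = M_u/φ = 248/0.90 = 275.556 kN·m.
With M_n = 0.85 f'_c a b (d − a/2), solve the quadratic for a:
a = d − √(d² − 2M_n/(0.85 f'_c b)) = 415 − √(415² − 2 × 275.556×10⁶/(0.85 × 36 × 330)) = 72.00 mm.
A_s = 0.85 f'_c a b / f_y = 0.85 × 36 × 72.00 × 330 / 415 = 1751.9 mm².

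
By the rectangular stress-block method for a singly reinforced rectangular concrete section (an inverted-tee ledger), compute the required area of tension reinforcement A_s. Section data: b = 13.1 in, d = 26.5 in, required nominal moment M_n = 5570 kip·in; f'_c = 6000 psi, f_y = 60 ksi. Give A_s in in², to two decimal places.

A_s ≈ 3.74 in²

From M_n = 0.85 f'_c a b (d − a/2):
a = d − √(d² − 2M_n/(0.85 f'_c b)) = 26.5 − √(26.5² − 2 × 5570/(0.85 × 6 × 13.1)) = 3.359 in.
A_s = 0.85 f'_c a b / f_y = 0.85 × 6 × 3.359 × 13.1 / 60 = 3.740 in².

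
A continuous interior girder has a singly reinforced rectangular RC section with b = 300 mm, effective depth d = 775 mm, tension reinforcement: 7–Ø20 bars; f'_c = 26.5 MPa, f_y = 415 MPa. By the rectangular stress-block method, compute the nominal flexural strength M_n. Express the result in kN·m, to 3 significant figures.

A_s = 7 × 314 = 2198 mm².
T = A_s f_y = 2198 × 415 = 912170 N = 912.17 kN.
From C = T: a = T/(0.85 f'_c b) = 912170/(0.85 × 26.5 × 300) = 134.99 mm.
M_n = T(d − a/2) = 912.17 kN × (775 − 67.495) mm = 645.36 kN·m.

M_n ≈ 645 kN·m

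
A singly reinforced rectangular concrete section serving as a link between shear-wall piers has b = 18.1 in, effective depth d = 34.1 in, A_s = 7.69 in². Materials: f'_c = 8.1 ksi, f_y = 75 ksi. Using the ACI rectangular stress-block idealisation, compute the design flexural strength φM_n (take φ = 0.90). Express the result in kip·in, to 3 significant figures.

T = A_s f_y = 7.69 × 75 = 576.75 kips.
a = T/(0.85 f'_c b) = 576.75/(0.85 × 8.1 × 18.1) = 4.628 in.
M_n = T(d − a/2) = 576.75 × (34.1 − 2.314) = 18332.6 kip·in.
φM_n = 0.90 × 18332.6 = 16499.3 kip·in.

φM_n ≈ 16500 kip·in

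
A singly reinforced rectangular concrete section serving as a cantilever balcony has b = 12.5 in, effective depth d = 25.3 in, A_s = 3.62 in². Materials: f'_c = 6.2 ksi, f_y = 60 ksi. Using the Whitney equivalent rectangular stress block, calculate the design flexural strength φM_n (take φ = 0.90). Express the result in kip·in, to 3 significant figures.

φM_n ≈ 4620 kip·in

T = A_s f_y = 3.62 × 60 = 217.2 kips.
a = T/(0.85 f'_c b) = 217.2/(0.85 × 6.2 × 12.5) = 3.297 in.
M_n = T(d − a/2) = 217.2 × (25.3 − 1.6485) = 5137.1 kip·in.
φM_n = 0.90 × 5137.1 = 4623.4 kip·in.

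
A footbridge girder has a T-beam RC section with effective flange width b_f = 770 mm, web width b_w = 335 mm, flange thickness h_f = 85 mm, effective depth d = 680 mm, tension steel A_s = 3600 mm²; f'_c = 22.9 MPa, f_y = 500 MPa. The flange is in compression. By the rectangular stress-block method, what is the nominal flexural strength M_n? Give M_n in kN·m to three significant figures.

Tension: T = A_s f_y = 3600 × 500 = 1800000 N.
Try a within the flange: a = T/(0.85 f'_c b_f) = 1800000/(0.85 × 22.9 × 770) = 120.10 mm.
a = 120.10 > h_f = 85 mm: the block extends into the web. Split into flange-overhang and web parts.
C_f = 0.85 f'_c (b_f − b_w) h_f = 0.85 × 22.9 × (770 − 335) × 85 = 719718 N.
Remaining web compression depth: a_w = (T − C_f)/(0.85 f'_c b_w) = (1800000 − 719718)/(0.85 × 22.9 × 335) = 165.67 mm.
M_n = C_f(d − h_f/2) + (T − C_f)(d − a_w/2) = 719718 × (680 − 42.5) + 1080282 × (680 − 82.835) = 458.82 + 645.11 = 1103.93 × 10⁶ N·mm.
M_n = 1103.93 kN·m.

M_n ≈ 1100 kN·m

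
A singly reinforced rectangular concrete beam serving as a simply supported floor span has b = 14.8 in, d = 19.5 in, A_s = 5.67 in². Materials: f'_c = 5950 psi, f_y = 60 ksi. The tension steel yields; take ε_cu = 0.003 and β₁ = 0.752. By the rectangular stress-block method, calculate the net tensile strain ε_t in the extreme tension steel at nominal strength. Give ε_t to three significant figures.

a = A_s f_y/(0.85 f'_c b) = 4.545 in.
β₁ = 0.752, so c = a/β₁ = 4.545/0.752 = 6.044 in.
From the linear strain diagram with ε_cu = 0.003: ε_t = 0.003 (d − c)/c = 0.003 × (19.5 − 6.044)/6.044 = 0.00668.
Since ε_t ≥ 0.005, the section is tension-controlled.

ε_t ≈ 0.00668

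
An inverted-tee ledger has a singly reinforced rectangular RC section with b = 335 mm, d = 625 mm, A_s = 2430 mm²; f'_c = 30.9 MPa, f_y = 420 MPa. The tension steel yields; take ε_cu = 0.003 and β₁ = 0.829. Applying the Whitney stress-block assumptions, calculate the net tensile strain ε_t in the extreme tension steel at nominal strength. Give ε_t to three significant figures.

ε_t ≈ 0.0104

a = A_s f_y/(0.85 f'_c b) = 115.99 mm.
β₁ = 0.829, so c = a/β₁ = 115.99/0.829 = 139.92 mm.
From the linear strain diagram with ε_cu = 0.003: ε_t = 0.003 (d − c)/c = 0.003 × (625 − 139.92)/139.92 = 0.0104.
Since ε_t ≥ 0.005, the section is tension-controlled.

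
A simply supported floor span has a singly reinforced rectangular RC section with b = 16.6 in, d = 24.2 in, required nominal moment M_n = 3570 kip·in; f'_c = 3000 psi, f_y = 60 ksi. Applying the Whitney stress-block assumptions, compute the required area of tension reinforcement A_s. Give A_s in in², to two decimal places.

A_s ≈ 2.67 in²

From M_n = 0.85 f'_c a b (d − a/2):
a = d − √(d² − 2M_n/(0.85 f'_c b)) = 24.2 − √(24.2² − 2 × 3570/(0.85 × 3 × 16.6)) = 3.780 in.
A_s = 0.85 f'_c a b / f_y = 0.85 × 3 × 3.780 × 16.6 / 60 = 2.667 in².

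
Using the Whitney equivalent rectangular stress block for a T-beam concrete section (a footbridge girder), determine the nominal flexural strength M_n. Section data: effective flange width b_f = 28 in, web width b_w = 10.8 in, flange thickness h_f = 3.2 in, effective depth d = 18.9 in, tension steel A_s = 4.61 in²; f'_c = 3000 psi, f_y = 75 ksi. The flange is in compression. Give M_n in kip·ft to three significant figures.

M_n ≈ 462 kip·ft

Tension: T = A_s f_y = 4.61 × 75 = 345.75 kips.
Try a within the flange: a = T/(0.85 f'_c b_f) = 345.75/(0.85 × 3 × 28) = 4.842 in.
a = 4.842 > h_f = 3.2 in: the block extends into the web. Split into flange-overhang and web parts.
C_f = 0.85 f'_c (b_f − b_w) h_f = 0.85 × 3 × (28 − 10.8) × 3.2 = 140.4 kips.
Remaining web compression depth: a_w = (T − C_f)/(0.85 f'_c b_w) = (345.75 − 140.4)/(0.85 × 3 × 10.8) = 7.456 in.
M_n = C_f(d − h_f/2) + (T − C_f)(d − a_w/2) = 140.4 × (18.9 − 1.6) + 205.35 × (18.9 − 3.728) = 2428.9 + 3115.6 = 5544.5 kip·in.
M_n = 5544.5/12 = 462.04 kip·ft.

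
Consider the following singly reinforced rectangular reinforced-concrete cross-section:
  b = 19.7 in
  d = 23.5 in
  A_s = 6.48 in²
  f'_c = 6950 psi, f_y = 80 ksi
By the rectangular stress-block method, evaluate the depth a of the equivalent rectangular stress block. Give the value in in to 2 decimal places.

T = A_s f_y = 6.48 × 80 = 518.4 kips.
a = T/(0.85 f'_c b) = 518.4/(0.85 × 6.95 × 19.7) = 4.45 in.

a ≈ 4.45 in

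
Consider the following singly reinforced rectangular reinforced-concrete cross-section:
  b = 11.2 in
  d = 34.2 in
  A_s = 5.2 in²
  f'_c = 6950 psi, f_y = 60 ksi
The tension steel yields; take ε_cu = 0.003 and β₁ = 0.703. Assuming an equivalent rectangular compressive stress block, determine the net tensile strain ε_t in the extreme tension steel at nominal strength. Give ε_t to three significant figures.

a = A_s f_y/(0.85 f'_c b) = 4.716 in.
β₁ = 0.703, so c = a/β₁ = 4.716/0.703 = 6.708 in.
From the linear strain diagram with ε_cu = 0.003: ε_t = 0.003 (d − c)/c = 0.003 × (34.2 − 6.708)/6.708 = 0.0123.
Since ε_t ≥ 0.005, the section is tension-controlled.

ε_t ≈ 0.0123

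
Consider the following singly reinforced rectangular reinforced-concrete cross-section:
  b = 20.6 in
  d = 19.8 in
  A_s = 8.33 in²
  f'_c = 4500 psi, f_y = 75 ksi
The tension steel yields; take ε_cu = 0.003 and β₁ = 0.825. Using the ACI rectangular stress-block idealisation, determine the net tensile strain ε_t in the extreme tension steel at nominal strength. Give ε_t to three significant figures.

ε_t ≈ 0.00318

a = A_s f_y/(0.85 f'_c b) = 7.929 in.
β₁ = 0.825, so c = a/β₁ = 7.929/0.825 = 9.611 in.
From the linear strain diagram with ε_cu = 0.003: ε_t = 0.003 (d − c)/c = 0.003 × (19.8 − 9.611)/9.611 = 0.00318.
ε_t < 0.004 — the section is over-reinforced for flexure under ACI limits.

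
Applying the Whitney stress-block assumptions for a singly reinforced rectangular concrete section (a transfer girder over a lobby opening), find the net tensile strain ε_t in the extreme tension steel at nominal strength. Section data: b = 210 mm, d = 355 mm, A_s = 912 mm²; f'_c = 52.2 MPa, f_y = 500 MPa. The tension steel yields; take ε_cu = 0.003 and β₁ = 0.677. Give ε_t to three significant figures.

ε_t ≈ 0.0117

a = A_s f_y/(0.85 f'_c b) = 48.94 mm.
β₁ = 0.677, so c = a/β₁ = 48.94/0.677 = 72.29 mm.
From the linear strain diagram with ε_cu = 0.003: ε_t = 0.003 (d − c)/c = 0.003 × (355 − 72.29)/72.29 = 0.0117.
Since ε_t ≥ 0.005, the section is tension-controlled.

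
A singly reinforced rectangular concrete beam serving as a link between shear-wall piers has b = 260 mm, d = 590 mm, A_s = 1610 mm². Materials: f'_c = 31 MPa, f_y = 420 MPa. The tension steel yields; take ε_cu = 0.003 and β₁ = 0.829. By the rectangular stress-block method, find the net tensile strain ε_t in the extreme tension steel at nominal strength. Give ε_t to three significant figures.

a = A_s f_y/(0.85 f'_c b) = 98.70 mm.
β₁ = 0.829, so c = a/β₁ = 98.70/0.829 = 119.06 mm.
From the linear strain diagram with ε_cu = 0.003: ε_t = 0.003 (d − c)/c = 0.003 × (590 − 119.06)/119.06 = 0.0119.
Since ε_t ≥ 0.005, the section is tension-controlled.

ε_t ≈ 0.0119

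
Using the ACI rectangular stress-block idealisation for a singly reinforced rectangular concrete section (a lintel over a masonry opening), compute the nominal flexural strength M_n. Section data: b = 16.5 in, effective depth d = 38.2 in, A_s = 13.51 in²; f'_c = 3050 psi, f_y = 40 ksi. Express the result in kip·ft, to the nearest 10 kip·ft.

T = A_s f_y = 13.51 × 40 = 540.4 kips.
a = T/(0.85 f'_c b) = 540.4/(0.85 × 3.05 × 16.5) = 12.633 in.
M_n = T(d − a/2) = 540.4 × (38.2 − 6.3165) = 17229.8 kip·in = 17229.8/12 = 1435.82 kip·ft.

M_n ≈ 1440 kip·ft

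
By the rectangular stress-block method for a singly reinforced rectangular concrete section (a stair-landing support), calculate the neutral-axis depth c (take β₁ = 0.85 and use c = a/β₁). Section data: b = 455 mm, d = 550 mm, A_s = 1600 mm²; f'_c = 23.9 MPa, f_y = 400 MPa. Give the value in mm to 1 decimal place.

T = A_s f_y = 1600 × 400 = 640000 N = 640 kN.
Setting C = 0.85 f'_c a b equal to T: a = 640000/(0.85 × 23.9 × 455) = 69.239 mm.
With β₁ = 0.85, c = a/β₁ = 69.239/0.85 = 81.5 mm.

c ≈ 81.5 mm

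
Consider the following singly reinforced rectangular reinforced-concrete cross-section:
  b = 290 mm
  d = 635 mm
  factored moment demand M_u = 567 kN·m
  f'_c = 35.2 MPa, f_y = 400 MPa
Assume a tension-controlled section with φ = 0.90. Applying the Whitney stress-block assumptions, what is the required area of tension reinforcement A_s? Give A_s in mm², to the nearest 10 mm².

M_n = M_u/φ = 567/0.90 = 630 kN·m.
With M_n = 0.85 f'_c a b (d − a/2), solve the quadratic for a:
a = d − √(d² − 2M_n/(0.85 f'_c b)) = 635 − √(635² − 2 × 630×10⁶/(0.85 × 35.2 × 290)) = 127.05 mm.
A_s = 0.85 f'_c a b / f_y = 0.85 × 35.2 × 127.05 × 290 / 400 = 2756.0 mm².

A_s ≈ 2760 mm²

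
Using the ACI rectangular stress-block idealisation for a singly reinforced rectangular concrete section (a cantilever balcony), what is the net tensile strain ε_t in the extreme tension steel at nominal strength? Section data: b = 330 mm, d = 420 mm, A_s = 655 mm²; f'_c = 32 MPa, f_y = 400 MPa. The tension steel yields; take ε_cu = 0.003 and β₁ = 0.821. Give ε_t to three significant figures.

ε_t ≈ 0.0324

a = A_s f_y/(0.85 f'_c b) = 29.19 mm.
β₁ = 0.821, so c = a/β₁ = 29.19/0.821 = 35.55 mm.
From the linear strain diagram with ε_cu = 0.003: ε_t = 0.003 (d − c)/c = 0.003 × (420 − 35.55)/35.55 = 0.0324.
Since ε_t ≥ 0.005, the section is tension-controlled.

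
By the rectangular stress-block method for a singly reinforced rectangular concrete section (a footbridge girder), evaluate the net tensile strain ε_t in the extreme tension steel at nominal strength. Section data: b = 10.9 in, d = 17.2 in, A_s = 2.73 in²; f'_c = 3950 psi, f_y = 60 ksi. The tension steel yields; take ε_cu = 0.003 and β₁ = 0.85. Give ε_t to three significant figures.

a = A_s f_y/(0.85 f'_c b) = 4.476 in.
β₁ = 0.85, so c = a/β₁ = 4.476/0.85 = 5.266 in.
From the linear strain diagram with ε_cu = 0.003: ε_t = 0.003 (d − c)/c = 0.003 × (17.2 − 5.266)/5.266 = 0.00680.
Since ε_t ≥ 0.005, the section is tension-controlled.

ε_t ≈ 0.00680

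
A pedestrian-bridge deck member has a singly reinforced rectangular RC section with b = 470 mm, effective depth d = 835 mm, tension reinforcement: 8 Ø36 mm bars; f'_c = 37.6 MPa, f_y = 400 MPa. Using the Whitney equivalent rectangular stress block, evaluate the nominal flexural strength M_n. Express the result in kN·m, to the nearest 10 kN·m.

M_n ≈ 2370 kN·m

A_s = 8 × 1018 = 8144 mm².
T = A_s f_y = 8144 × 400 = 3257600 N = 3257.6 kN.
From C = T: a = T/(0.85 f'_c b) = 3257600/(0.85 × 37.6 × 470) = 216.87 mm.
M_n = T(d − a/2) = 3257.6 kN × (835 − 108.435) mm = 2366.86 kN·m.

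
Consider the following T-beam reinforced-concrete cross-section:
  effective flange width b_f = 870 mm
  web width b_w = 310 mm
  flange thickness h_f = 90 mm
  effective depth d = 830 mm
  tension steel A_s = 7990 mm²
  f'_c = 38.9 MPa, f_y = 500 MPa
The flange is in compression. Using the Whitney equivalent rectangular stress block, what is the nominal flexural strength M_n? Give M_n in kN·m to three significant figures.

Tension: T = A_s f_y = 7990 × 500 = 3995000 N.
Try a within the flange: a = T/(0.85 f'_c b_f) = 3995000/(0.85 × 38.9 × 870) = 138.88 mm.
a = 138.88 > h_f = 90 mm: the block extends into the web. Split into flange-overhang and web parts.
C_f = 0.85 f'_c (b_f − b_w) h_f = 0.85 × 38.9 × (870 − 310) × 90 = 1666476 N.
Remaining web compression depth: a_w = (T − C_f)/(0.85 f'_c b_w) = (3995000 − 1666476)/(0.85 × 38.9 × 310) = 227.17 mm.
M_n = C_f(d − h_f/2) + (T − C_f)(d − a_w/2) = 1666476 × (830 − 45) + 2328524 × (830 − 113.585) = 1308.18 + 1668.19 = 2976.37 × 10⁶ N·mm.
M_n = 2976.37 kN·m.

M_n ≈ 2980 kN·m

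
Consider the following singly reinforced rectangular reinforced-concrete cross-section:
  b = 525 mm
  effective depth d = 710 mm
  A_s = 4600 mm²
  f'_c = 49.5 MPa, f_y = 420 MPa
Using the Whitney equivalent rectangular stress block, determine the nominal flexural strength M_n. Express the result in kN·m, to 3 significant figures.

M_n ≈ 1290 kN·m

T = A_s f_y = 4600 × 420 = 1932000 N = 1932 kN.
From C = T: a = T/(0.85 f'_c b) = 1932000/(0.85 × 49.5 × 525) = 87.46 mm.
M_n = T(d − a/2) = 1932 kN × (710 − 43.73) mm = 1287.23 kN·m.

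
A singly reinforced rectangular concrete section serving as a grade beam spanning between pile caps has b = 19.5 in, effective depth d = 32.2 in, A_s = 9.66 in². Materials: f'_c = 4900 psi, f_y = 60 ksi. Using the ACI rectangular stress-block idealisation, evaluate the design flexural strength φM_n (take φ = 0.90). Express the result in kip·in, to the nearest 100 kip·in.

φM_n ≈ 14900 kip·in

T = A_s f_y = 9.66 × 60 = 579.6 kips.
a = T/(0.85 f'_c b) = 579.6/(0.85 × 4.9 × 19.5) = 7.136 in.
M_n = T(d − a/2) = 579.6 × (32.2 − 3.568) = 16595.1 kip·in.
φM_n = 0.90 × 16595.1 = 14935.6 kip·in.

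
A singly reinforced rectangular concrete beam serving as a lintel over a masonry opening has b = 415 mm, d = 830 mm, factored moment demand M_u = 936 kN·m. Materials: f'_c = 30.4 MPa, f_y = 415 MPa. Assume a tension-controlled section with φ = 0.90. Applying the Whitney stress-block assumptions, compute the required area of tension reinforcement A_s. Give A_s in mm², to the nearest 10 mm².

A_s ≈ 3270 mm²

M_n = M_u/φ = 936/0.90 = 1040 kN·m.
With M_n = 0.85 f'_c a b (d − a/2), solve the quadratic for a:
a = d − √(d² − 2M_n/(0.85 f'_c b)) = 830 − √(830² − 2 × 1040×10⁶/(0.85 × 30.4 × 415)) = 126.48 mm.
A_s = 0.85 f'_c a b / f_y = 0.85 × 30.4 × 126.48 × 415 / 415 = 3268.2 mm².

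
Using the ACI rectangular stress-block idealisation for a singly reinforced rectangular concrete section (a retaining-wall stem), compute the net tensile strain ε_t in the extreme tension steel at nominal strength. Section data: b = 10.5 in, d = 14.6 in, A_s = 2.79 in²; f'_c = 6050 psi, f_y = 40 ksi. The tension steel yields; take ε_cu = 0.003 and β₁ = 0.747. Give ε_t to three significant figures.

a = A_s f_y/(0.85 f'_c b) = 2.067 in.
β₁ = 0.747, so c = a/β₁ = 2.067/0.747 = 2.767 in.
From the linear strain diagram with ε_cu = 0.003: ε_t = 0.003 (d − c)/c = 0.003 × (14.6 − 2.767)/2.767 = 0.0128.
Since ε_t ≥ 0.005, the section is tension-controlled.

ε_t ≈ 0.0128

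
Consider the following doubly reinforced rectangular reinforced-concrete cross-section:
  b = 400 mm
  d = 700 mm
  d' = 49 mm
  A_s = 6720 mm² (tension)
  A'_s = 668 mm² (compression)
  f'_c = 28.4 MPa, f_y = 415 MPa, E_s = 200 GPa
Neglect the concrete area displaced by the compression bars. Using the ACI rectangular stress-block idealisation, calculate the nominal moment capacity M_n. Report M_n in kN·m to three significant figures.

Assume both tension and compression steel yield.
Net tension couple steel: A_s − A'_s = 6052 mm².
a = (A_s − A'_s) f_y / (0.85 f'_c b) = 2511580/(0.85 × 28.4 × 400) = 260.11 mm.
c = a/β₁ = 260.11/0.847 = 307.10 mm; ε'_s = 0.003(c − d')/c = 0.0025 ≥ f_y/E_s = 0.0021, so compression steel does yield.
M_n = (A_s − A'_s) f_y (d − a/2) + A'_s f_y (d − d') = [2511580 × (700 − 130.055) + 277220 × (700 − 49)] × 10⁻⁶ = 1431.46 + 180.47 = 1611.93 kN·m.

M_n ≈ 1610 kN·m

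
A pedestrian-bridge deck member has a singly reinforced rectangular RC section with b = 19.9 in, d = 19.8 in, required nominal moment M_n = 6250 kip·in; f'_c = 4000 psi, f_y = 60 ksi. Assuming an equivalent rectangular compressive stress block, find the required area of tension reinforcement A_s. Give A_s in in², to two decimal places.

From M_n = 0.85 f'_c a b (d − a/2):
a = d − √(d² − 2M_n/(0.85 f'_c b)) = 19.8 − √(19.8² − 2 × 6250/(0.85 × 4 × 19.9)) = 5.402 in.
A_s = 0.85 f'_c a b / f_y = 0.85 × 4 × 5.402 × 19.9 / 60 = 6.092 in².

A_s ≈ 6.09 in²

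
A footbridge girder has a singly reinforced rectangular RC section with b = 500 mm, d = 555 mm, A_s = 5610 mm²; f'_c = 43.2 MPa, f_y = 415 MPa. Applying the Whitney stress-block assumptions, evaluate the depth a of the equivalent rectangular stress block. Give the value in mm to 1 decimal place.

a ≈ 126.8 mm

T = A_s f_y = 5610 × 415 = 2328150 N = 2328.15 kN.
Setting C = 0.85 f'_c a b equal to T: a = 2328150/(0.85 × 43.2 × 500) = 126.8 mm.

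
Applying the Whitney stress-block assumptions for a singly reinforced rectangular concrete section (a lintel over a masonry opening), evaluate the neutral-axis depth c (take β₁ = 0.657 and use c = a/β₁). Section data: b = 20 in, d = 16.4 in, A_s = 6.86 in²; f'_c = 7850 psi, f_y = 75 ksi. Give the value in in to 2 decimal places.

c ≈ 5.87 in

T = A_s f_y = 6.86 × 75 = 514.5 kips.
a = T/(0.85 f'_c b) = 514.5/(0.85 × 7.85 × 20) = 3.8554 in.
With β₁ = 0.657, c = a/β₁ = 3.8554/0.657 = 5.87 in.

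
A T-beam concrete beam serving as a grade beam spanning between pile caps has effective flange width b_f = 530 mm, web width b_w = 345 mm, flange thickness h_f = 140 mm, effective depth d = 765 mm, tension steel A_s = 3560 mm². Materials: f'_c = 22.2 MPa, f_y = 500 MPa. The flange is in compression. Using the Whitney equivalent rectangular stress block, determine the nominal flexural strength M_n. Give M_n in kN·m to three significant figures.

Tension: T = A_s f_y = 3560 × 500 = 1780000 N.
Try a within the flange: a = T/(0.85 f'_c b_f) = 1780000/(0.85 × 22.2 × 530) = 177.98 mm.
a = 177.98 > h_f = 140 mm: the block extends into the web. Split into flange-overhang and web parts.
C_f = 0.85 f'_c (b_f − b_w) h_f = 0.85 × 22.2 × (530 − 345) × 140 = 488733 N.
Remaining web compression depth: a_w = (T − C_f)/(0.85 f'_c b_w) = (1780000 − 488733)/(0.85 × 22.2 × 345) = 198.35 mm.
M_n = C_f(d − h_f/2) + (T − C_f)(d − a_w/2) = 488733 × (765 − 70) + 1291267 × (765 − 99.175) = 339.67 + 859.76 = 1199.43 × 10⁶ N·mm.
M_n = 1199.43 kN·m.

M_n ≈ 1200 kN·m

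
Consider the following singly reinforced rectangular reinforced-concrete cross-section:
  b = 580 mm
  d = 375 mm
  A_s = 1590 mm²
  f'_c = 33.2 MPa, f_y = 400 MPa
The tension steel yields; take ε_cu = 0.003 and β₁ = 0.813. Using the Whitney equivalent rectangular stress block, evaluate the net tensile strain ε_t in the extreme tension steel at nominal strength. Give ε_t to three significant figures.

a = A_s f_y/(0.85 f'_c b) = 38.86 mm.
β₁ = 0.813, so c = a/β₁ = 38.86/0.813 = 47.80 mm.
From the linear strain diagram with ε_cu = 0.003: ε_t = 0.003 (d − c)/c = 0.003 × (375 − 47.80)/47.80 = 0.0205.
Since ε_t ≥ 0.005, the section is tension-controlled.

ε_t ≈ 0.0205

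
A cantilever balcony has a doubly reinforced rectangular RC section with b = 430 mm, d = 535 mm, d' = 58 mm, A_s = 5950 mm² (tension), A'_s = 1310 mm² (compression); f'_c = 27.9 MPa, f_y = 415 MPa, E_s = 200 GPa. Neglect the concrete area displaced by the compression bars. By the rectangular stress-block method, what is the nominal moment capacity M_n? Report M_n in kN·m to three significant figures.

Assume both tension and compression steel yield.
Net tension couple steel: A_s − A'_s = 4640 mm².
a = (A_s − A'_s) f_y / (0.85 f'_c b) = 1925600/(0.85 × 27.9 × 430) = 188.83 mm.
c = a/β₁ = 188.83/0.85 = 222.15 mm; ε'_s = 0.003(c − d')/c = 0.0022 ≥ f_y/E_s = 0.0021, so compression steel does yield.
M_n = (A_s − A'_s) f_y (d − a/2) + A'_s f_y (d − d') = [1925600 × (535 − 94.415) + 543650 × (535 − 58)] × 10⁻⁶ = 848.39 + 259.32 = 1107.71 kN·m.

M_n ≈ 1110 kN·m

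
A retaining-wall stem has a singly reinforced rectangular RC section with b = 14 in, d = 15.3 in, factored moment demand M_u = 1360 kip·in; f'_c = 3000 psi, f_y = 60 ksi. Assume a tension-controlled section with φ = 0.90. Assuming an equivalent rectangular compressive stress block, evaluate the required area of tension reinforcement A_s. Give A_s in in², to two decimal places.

M_n = M_u/φ = 1360/0.90 = 1511.11 kip·in.
From M_n = 0.85 f'_c a b (d − a/2):
a = d − √(d² − 2M_n/(0.85 f'_c b)) = 15.3 − √(15.3² − 2 × 1511.11/(0.85 × 3 × 14)) = 3.076 in.
A_s = 0.85 f'_c a b / f_y = 0.85 × 3 × 3.076 × 14 / 60 = 1.830 in².

A_s ≈ 1.83 in²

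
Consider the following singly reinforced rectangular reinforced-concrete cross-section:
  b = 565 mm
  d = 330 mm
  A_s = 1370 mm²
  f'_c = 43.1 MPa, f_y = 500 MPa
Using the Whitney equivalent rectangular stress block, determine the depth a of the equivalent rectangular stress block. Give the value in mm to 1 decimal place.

a ≈ 33.1 mm

T = A_s f_y = 1370 × 500 = 685000 N = 685 kN.
Setting C = 0.85 f'_c a b equal to T: a = 685000/(0.85 × 43.1 × 565) = 33.1 mm.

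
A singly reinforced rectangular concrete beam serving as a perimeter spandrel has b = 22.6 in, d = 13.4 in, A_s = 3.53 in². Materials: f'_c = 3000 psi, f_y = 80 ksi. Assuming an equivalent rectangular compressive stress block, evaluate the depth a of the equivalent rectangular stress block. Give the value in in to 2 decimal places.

a ≈ 4.90 in

T = A_s f_y = 3.53 × 80 = 282.4 kips.
a = T/(0.85 f'_c b) = 282.4/(0.85 × 3 × 22.6) = 4.90 in.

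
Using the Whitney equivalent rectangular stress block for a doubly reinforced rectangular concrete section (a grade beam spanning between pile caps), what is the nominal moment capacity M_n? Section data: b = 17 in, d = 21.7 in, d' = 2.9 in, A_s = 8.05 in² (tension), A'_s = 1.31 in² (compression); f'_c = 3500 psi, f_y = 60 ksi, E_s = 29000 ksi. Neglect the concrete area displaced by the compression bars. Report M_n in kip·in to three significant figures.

M_n ≈ 8640 kip·in

Assume both steels yield.
a = (A_s − A'_s) f_y/(0.85 f'_c b) = (8.05 − 1.31) × 60/(0.85 × 3.5 × 17) = 7.996 in.
c = a/β₁ = 7.996/0.85 = 9.407 in; ε'_s = 0.003(c − d')/c = 0.0021 ≥ ε_y = 0.0021, so the compression steel yields.
M_n = (A_s − A'_s) f_y (d − a/2) + A'_s f_y (d − d') = 404.4 × (21.7 − 3.998) + 78.6 × (21.7 − 2.9) = 7158.7 + 1477.7 = 8636.4 kip·in.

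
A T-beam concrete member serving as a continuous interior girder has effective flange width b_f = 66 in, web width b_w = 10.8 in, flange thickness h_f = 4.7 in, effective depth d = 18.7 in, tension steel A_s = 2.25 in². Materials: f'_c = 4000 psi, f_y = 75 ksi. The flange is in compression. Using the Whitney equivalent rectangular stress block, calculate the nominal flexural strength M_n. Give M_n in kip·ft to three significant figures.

M_n ≈ 258 kip·ft

Tension: T = A_s f_y = 2.25 × 75 = 168.75 kips.
Try a within the flange: a = T/(0.85 f'_c b_f) = 168.75/(0.85 × 4 × 66) = 0.752 in.
Since a = 0.752 ≤ h_f = 4.7 in, the stress block lies entirely in the flange; analyse as a rectangular beam of width b_f.
M_n = T(d − a/2) = 168.75 × (18.7 − 0.376) = 3092.2 kip·in.
M_n = 3092.2/12 = 257.68 kip·ft.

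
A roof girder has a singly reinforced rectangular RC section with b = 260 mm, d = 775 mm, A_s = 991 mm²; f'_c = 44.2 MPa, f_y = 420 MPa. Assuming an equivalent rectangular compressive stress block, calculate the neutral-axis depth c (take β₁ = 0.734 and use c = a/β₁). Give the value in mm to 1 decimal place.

c ≈ 58.1 mm

T = A_s f_y = 991 × 420 = 416220 N = 416.22 kN.
Setting C = 0.85 f'_c a b equal to T: a = 416220/(0.85 × 44.2 × 260) = 42.610 mm.
With β₁ = 0.734, c = a/β₁ = 42.610/0.734 = 58.1 mm.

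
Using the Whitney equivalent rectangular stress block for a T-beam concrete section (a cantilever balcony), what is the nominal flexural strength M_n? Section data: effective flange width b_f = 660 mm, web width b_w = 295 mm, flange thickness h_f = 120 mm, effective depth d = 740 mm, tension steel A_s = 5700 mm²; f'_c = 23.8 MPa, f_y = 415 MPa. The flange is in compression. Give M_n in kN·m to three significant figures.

Tension: T = A_s f_y = 5700 × 415 = 2365500 N.
Try a within the flange: a = T/(0.85 f'_c b_f) = 2365500/(0.85 × 23.8 × 660) = 177.17 mm.
a = 177.17 > h_f = 120 mm: the block extends into the web. Split into flange-overhang and web parts.
C_f = 0.85 f'_c (b_f − b_w) h_f = 0.85 × 23.8 × (660 − 295) × 120 = 886074 N.
Remaining web compression depth: a_w = (T − C_f)/(0.85 f'_c b_w) = (2365500 − 886074)/(0.85 × 23.8 × 295) = 247.90 mm.
M_n = C_f(d − h_f/2) + (T − C_f)(d − a_w/2) = 886074 × (740 − 60) + 1479426 × (740 − 123.95) = 602.53 + 911.40 = 1513.93 × 10⁶ N·mm.
M_n = 1513.93 kN·m.

M_n ≈ 1510 kN·m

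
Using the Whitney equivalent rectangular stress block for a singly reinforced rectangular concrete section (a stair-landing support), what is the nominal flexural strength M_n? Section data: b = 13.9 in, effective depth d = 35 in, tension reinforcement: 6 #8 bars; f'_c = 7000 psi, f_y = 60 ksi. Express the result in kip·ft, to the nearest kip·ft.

A_s = 6 × 0.79 = 4.74 in².
T = A_s f_y = 4.74 × 60 = 284.4 kips.
a = T/(0.85 f'_c b) = 284.4/(0.85 × 7 × 13.9) = 3.439 in.
M_n = T(d − a/2) = 284.4 × (35 − 1.7195) = 9465.0 kip·in = 9465.0/12 = 788.75 kip·ft.

M_n ≈ 789 kip·ft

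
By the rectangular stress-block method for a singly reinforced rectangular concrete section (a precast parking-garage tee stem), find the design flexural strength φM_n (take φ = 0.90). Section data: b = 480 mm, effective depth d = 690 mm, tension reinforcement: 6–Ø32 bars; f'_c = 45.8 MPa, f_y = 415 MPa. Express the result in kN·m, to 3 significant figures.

φM_n ≈ 1150 kN·m

A_s = 6 × 804 = 4824 mm².
T = A_s f_y = 4824 × 415 = 2001960 N = 2001.96 kN.
From C = T: a = T/(0.85 f'_c b) = 2001960/(0.85 × 45.8 × 480) = 107.13 mm.
M_n = T(d − a/2) = 2001.96 kN × (690 − 53.565) mm = 1274.12 kN·m.
φM_n = 0.90 × 1274.12 = 1146.71 kN·m.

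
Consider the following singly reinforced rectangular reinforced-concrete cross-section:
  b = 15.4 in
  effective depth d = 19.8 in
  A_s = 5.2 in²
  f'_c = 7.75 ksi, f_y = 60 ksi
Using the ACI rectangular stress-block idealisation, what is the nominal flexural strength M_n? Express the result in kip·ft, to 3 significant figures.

M_n ≈ 475 kip·ft

T = A_s f_y = 5.2 × 60 = 312 kips.
a = T/(0.85 f'_c b) = 312/(0.85 × 7.75 × 15.4) = 3.075 in.
M_n = T(d − a/2) = 312 × (19.8 − 1.5375) = 5697.9 kip·in = 5697.9/12 = 474.83 kip·ft.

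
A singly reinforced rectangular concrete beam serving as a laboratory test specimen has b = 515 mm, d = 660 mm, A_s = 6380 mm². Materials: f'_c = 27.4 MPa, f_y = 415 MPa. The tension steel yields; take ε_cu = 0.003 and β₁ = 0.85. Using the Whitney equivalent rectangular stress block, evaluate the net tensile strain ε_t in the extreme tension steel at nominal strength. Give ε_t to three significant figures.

a = A_s f_y/(0.85 f'_c b) = 220.75 mm.
β₁ = 0.85, so c = a/β₁ = 220.75/0.85 = 259.71 mm.
From the linear strain diagram with ε_cu = 0.003: ε_t = 0.003 (d − c)/c = 0.003 × (660 − 259.71)/259.71 = 0.00462.
ε_t is between 0.004 and 0.005 — transition zone.

ε_t ≈ 0.00462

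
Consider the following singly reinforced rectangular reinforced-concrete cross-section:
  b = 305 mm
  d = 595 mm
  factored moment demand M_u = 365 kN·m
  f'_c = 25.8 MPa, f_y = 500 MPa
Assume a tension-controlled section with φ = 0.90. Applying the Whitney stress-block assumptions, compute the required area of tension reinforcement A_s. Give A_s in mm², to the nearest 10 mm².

A_s ≈ 1510 mm²

M_n = M_u/φ = 365/0.90 = 405.556 kN·m.
With M_n = 0.85 f'_c a b (d − a/2), solve the quadratic for a:
a = d − √(d² − 2M_n/(0.85 f'_c b)) = 595 − √(595² − 2 × 405.556×10⁶/(0.85 × 25.8 × 305)) = 112.55 mm.
A_s = 0.85 f'_c a b / f_y = 0.85 × 25.8 × 112.55 × 305 / 500 = 1505.6 mm².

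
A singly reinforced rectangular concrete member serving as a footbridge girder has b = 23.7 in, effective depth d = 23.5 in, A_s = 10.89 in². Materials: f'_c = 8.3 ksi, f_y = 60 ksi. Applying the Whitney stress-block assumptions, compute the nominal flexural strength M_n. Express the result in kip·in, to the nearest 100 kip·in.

T = A_s f_y = 10.89 × 60 = 653.4 kips.
a = T/(0.85 f'_c b) = 653.4/(0.85 × 8.3 × 23.7) = 3.908 in.
M_n = T(d − a/2) = 653.4 × (23.5 − 1.954) = 14078.2 kip·in.

M_n ≈ 14100 kip·in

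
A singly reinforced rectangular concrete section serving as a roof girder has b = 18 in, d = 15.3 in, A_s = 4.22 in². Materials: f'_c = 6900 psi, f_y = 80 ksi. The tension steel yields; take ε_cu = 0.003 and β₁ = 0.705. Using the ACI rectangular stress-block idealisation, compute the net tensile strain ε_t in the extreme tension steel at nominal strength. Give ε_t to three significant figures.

ε_t ≈ 0.00712

a = A_s f_y/(0.85 f'_c b) = 3.198 in.
β₁ = 0.705, so c = a/β₁ = 3.198/0.705 = 4.536 in.
From the linear strain diagram with ε_cu = 0.003: ε_t = 0.003 (d − c)/c = 0.003 × (15.3 − 4.536)/4.536 = 0.00712.
Since ε_t ≥ 0.005, the section is tension-controlled.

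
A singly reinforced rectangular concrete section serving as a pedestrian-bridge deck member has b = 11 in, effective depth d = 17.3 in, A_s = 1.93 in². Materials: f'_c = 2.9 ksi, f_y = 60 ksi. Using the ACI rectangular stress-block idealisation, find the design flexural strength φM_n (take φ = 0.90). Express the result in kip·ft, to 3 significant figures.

T = A_s f_y = 1.93 × 60 = 115.8 kips.
a = T/(0.85 f'_c b) = 115.8/(0.85 × 2.9 × 11) = 4.271 in.
M_n = T(d − a/2) = 115.8 × (17.3 − 2.1355) = 1756.0 kip·in = 1756.0/12 = 146.33 kip·ft.
φM_n = 0.90 × 146.33 = 131.70 kip·ft.

φM_n ≈ 132 kip·ft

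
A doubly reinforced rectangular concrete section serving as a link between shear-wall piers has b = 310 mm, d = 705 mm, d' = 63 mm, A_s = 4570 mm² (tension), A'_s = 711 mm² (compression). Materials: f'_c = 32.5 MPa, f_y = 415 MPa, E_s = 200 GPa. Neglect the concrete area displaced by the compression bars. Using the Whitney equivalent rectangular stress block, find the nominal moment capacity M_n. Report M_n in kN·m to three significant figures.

M_n ≈ 1170 kN·m

Assume both tension and compression steel yield.
Net tension couple steel: A_s − A'_s = 3859 mm².
a = (A_s − A'_s) f_y / (0.85 f'_c b) = 1601485/(0.85 × 32.5 × 310) = 187.01 mm.
c = a/β₁ = 187.01/0.818 = 228.62 mm; ε'_s = 0.003(c − d')/c = 0.0022 ≥ f_y/E_s = 0.0021, so compression steel does yield.
M_n = (A_s − A'_s) f_y (d − a/2) + A'_s f_y (d − d') = [1601485 × (705 − 93.505) + 295065 × (705 − 63)] × 10⁻⁶ = 979.30 + 189.43 = 1168.73 kN·m.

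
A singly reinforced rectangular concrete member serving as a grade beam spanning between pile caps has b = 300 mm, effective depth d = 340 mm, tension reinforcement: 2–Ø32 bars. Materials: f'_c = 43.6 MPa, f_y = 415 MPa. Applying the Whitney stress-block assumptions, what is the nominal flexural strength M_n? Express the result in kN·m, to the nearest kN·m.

M_n ≈ 207 kN·m

A_s = 2 × 804 = 1608 mm².
T = A_s f_y = 1608 × 415 = 667320 N = 667.32 kN.
From C = T: a = T/(0.85 f'_c b) = 667320/(0.85 × 43.6 × 300) = 60.02 mm.
M_n = T(d − a/2) = 667.32 kN × (340 − 30.01) mm = 206.86 kN·m.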